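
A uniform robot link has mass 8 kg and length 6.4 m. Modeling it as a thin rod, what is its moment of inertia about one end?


I = (1/3) * m * L^2
= (1/3) * 8 * 6.4^2
= 0.333333 * 8 * 40.96
= 109.2267 kg*m^2


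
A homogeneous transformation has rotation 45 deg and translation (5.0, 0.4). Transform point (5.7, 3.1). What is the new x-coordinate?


x' = cos(theta)*px - sin(theta)*py + tx
= 0.7071*5.7 - 0.7071*3.1 + 5.0
= 6.8385


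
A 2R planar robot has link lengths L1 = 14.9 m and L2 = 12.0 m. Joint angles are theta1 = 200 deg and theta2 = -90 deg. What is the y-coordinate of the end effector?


Convert angles to radians: theta1 = 3.4907, theta2 = -1.5708
y = L1*sin(theta1) + L2*sin(theta1+theta2)
y = -5.0961 + 11.2763
y = 6.1802


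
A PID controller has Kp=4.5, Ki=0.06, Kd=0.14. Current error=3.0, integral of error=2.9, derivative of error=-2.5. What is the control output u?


u = Kp*e + Ki*int(e) + Kd*de/dt
= 4.5*3.0 + 0.06*2.9 + 0.14*(-2.5)
= 13.5 + 0.174 + -0.35
= 13.324


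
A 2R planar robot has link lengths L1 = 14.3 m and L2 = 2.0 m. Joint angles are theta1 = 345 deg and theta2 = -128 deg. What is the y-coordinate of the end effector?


Convert angles to radians: theta1 = 6.0214, theta2 = -2.234
y = L1*sin(theta1) + L2*sin(theta1+theta2)
y = -3.7011 + -1.2036
y = -4.9047


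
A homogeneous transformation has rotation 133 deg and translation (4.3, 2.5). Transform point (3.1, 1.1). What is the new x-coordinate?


x' = cos(theta)*px - sin(theta)*py + tx
= -0.682*3.1 - 0.7314*1.1 + 4.3
= 1.3813


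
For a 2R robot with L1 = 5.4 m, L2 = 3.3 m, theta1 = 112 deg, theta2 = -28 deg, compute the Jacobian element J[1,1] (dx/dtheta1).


J[1,1] = -L1*sin(t1) - L2*sin(t1+t2)
= -5.4*sin(112) - 3.3*sin(84)
= -8.2887


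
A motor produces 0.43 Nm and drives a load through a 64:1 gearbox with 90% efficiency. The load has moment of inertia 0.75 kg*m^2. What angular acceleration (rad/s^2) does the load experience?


tau_out = tau_motor * N * eta
= 0.43 * 64 * 0.9 = 24.768 Nm
alpha = tau_out / I = 24.768 / 0.75
= 33.024 rad/s^2


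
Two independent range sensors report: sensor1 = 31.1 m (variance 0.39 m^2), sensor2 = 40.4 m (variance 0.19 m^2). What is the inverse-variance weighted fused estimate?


w1 = (1/var1) / (1/var1 + 1/var2)
   = 2.5641 / (2.5641 + 5.2632) = 0.3276
w2 = 1 - w1 = 0.6724
fused = w1*s1 + w2*s2 = 10.1879 + 27.1655
= 37.3534 m


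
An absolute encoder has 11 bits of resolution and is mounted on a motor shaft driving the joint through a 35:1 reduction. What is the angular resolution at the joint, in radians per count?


counts = 2^11 = 2048
effective counts at joint = 2048 * 35 = 71680
resolution = 2*pi / 71680
= 8.7656e-05 rad/count


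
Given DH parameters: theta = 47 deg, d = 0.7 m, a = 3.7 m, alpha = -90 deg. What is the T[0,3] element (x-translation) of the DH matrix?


T[0,3] = a * cos(theta)
= 3.7 * cos(47 deg)
= 3.7 * 0.682
= 2.5234


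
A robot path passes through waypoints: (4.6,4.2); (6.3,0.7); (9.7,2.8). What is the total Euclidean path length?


Segment lengths:
  seg1 = sqrt((1.7)^2 + (-3.5)^2) = 3.891
  seg2 = sqrt((3.4)^2 + (2.1)^2) = 3.9962
Total = 7.8873


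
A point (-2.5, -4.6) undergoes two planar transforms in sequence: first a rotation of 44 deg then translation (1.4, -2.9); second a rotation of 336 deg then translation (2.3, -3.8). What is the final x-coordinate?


After transform 1:
x1 = cos(44)*-2.5 - sin(44)*-4.6 + 1.4 = 2.7971
y1 = sin(44)*-2.5 + cos(44)*-4.6 + -2.9 = -7.9456
After transform 2:
x2 = cos(336)*2.7971 - sin(336)*-7.9456 + 2.3
= 1.6235


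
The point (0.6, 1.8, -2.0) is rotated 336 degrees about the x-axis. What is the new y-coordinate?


Rotation about x-axis: y' = y*cos(theta) - z*sin(theta)
= 1.8 * 0.9135 - -2.0 * -0.4067
= 0.8309


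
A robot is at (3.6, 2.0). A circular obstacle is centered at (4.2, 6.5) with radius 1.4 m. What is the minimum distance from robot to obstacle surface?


center_dist = sqrt((3.6-4.2)^2 + (2.0-6.5)^2)
= sqrt(0.36 + 20.25)
= 4.5398
min_dist = center_dist - radius = 4.5398 - 1.4 = 3.1398 m


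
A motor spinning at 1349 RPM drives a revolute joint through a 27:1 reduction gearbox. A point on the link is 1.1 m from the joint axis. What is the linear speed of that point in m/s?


omega_motor = 1349 * 2*pi/60 = 141.2669 rad/s
omega_joint = omega_motor / 27 = 5.2321 rad/s
v = omega_joint * r = 5.2321 * 1.1
= 5.7553 m/s


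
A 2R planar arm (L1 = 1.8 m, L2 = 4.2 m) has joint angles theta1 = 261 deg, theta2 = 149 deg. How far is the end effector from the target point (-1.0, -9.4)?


End effector via forward kinematics:
x = L1*cos(t1) + L2*cos(t1+t2) = 2.4181
y = L1*sin(t1) + L2*sin(t1+t2) = 1.4395
Distance to target:
d = sqrt((-1.0 - 2.4181)^2 + (-9.4 - 1.4395)^2)
= sqrt(11.6836 + 117.4958)
= 11.3657 m


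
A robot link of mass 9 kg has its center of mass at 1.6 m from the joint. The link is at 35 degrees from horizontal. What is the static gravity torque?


tau = m*g*L*cos(angle)
= 9 * 9.81 * 1.6 * cos(35 deg)
= 9 * 9.81 * 1.6 * 0.8192
= 115.7167 Nm


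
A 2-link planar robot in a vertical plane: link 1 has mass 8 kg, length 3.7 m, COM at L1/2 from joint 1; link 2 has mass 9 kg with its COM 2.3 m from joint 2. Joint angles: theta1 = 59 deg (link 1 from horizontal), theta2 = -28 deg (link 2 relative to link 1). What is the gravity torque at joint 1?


Horizontal distance from joint 1 to link-1 COM:
  x_c1 = (L1/2)*cos(t1) = 1.85 * 0.515 = 0.9528 m
Horizontal distance from joint 1 to link-2 COM:
  x_c2 = L1*cos(t1) + Lc2*cos(t1+t2)
       = 3.7*0.515 + 2.3*0.8572 = 3.8771 m
tau1 = m1*g*x_c1 + m2*g*x_c2
     = 8*9.81*0.9528 + 9*9.81*3.8771
     = 74.7773 + 342.3114
     = 417.0888 Nm


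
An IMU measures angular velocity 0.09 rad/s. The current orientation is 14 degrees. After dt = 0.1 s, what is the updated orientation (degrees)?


delta_theta = w * dt = 0.09 * 0.1 = 0.009 rad
= 0.5157 deg
theta_new = 14 + 0.5157 = 14.5157 deg


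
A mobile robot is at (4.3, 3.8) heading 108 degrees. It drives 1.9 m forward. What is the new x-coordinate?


x_new = x0 + d*cos(theta)
= 4.3 + 1.9*cos(108)
= 4.3 + -0.5871
= 3.7129


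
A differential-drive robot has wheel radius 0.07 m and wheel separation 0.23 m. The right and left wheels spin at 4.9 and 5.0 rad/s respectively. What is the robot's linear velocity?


vR = r*wR = 0.07*4.9 = 0.343 m/s
vL = r*wL = 0.07*5.0 = 0.35 m/s
v = (vR+vL)/2 = 0.3465 m/s
omega = (vR-vL)/L = -0.0304 rad/s
linear velocity = 0.3465 m/s


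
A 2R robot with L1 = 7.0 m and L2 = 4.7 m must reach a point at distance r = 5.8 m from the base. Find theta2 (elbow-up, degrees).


cos(theta2) = (r^2 - L1^2 - L2^2) / (2*L1*L2)
cos(theta2) = (33.64 - 49.0 - 22.09) / 65.8
cos(theta2) = -0.569149
theta2 = 124.6909 degrees


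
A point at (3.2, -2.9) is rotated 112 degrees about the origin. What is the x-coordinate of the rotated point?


x' = x*cos(theta) - y*sin(theta)
cos(112 deg) = -0.3746, sin(112 deg) = 0.9272
x' = 3.2 * -0.3746 - -2.9 * 0.9272
= -1.1987 - -2.6888
= 1.4901


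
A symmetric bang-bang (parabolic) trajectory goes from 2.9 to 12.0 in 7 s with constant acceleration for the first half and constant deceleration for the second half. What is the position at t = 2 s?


Symmetric rest-to-rest: each phase covers (pf-p0)/2 in time T/2. 0.5*a*(T/2)^2 = (pf-p0)/2 => a = 4*(pf-p0)/T^2
a = 4*(12.0-2.9)/7^2 = 0.7429
t = 2 is in the acceleration phase (t <= T/2).
p = p0 + 0.5*a*t^2 = 2.9 + 0.5*0.7429*2^2
= 4.3857


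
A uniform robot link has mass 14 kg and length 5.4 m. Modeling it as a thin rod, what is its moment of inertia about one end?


I = (1/3) * m * L^2
= (1/3) * 14 * 5.4^2
= 0.333333 * 14 * 29.16
= 136.08 kg*m^2


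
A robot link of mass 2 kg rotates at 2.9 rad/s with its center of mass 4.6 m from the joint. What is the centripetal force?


F = m * omega^2 * r
= 2 * 2.9^2 * 4.6
= 2 * 8.41 * 4.6
= 77.372 N


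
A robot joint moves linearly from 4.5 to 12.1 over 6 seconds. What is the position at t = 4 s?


s = t/T = 4/6 = 0.6667
p(t) = p0 + (pf-p0)*s
= 4.5 + (12.1 - 4.5) * 0.6667
= 9.5667


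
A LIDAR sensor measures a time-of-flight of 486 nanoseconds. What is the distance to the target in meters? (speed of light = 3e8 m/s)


tof = 486 ns = 4.86e-07 s
dist = c * tof / 2
= 3e8 * 4.86e-07 / 2
= 72.9 m


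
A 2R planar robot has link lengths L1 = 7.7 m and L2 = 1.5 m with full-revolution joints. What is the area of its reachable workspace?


r_max = L1 + L2 = 9.2 m
r_min = |L1 - L2| = 6.2 m
Area = pi*(r_max^2 - r_min^2)
= pi*(84.64 - 38.44)
= pi * 46.2
= 145.1416 m^2


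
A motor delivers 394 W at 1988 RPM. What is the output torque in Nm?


omega = 1988 * 2*pi/60 = 208.1829 rad/s
tau = P / omega = 394 / 208.1829
= 1.8926 Nm


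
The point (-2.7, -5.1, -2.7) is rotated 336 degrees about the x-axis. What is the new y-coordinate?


Rotation about x-axis: y' = y*cos(theta) - z*sin(theta)
= -5.1 * 0.9135 - -2.7 * -0.4067
= -5.7573


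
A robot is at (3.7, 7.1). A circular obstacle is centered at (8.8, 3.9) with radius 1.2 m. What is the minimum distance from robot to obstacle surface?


center_dist = sqrt((3.7-8.8)^2 + (7.1-3.9)^2)
= sqrt(26.01 + 10.24)
= 6.0208
min_dist = center_dist - radius = 6.0208 - 1.2 = 4.8208 m


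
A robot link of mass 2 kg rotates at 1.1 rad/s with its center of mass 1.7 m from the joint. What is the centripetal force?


F = m * omega^2 * r
= 2 * 1.1^2 * 1.7
= 2 * 1.21 * 1.7
= 4.114 N


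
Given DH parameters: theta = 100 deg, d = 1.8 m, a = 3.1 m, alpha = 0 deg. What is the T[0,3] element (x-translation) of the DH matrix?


T[0,3] = a * cos(theta)
= 3.1 * cos(100 deg)
= 3.1 * -0.1736
= -0.5383


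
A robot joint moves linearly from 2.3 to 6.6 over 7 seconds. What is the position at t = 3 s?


s = t/T = 3/7 = 0.4286
p(t) = p0 + (pf-p0)*s
= 2.3 + (6.6 - 2.3) * 0.4286
= 4.1429


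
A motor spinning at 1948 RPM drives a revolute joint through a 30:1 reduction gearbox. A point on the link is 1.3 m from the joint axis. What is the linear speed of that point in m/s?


omega_motor = 1948 * 2*pi/60 = 203.9941 rad/s
omega_joint = omega_motor / 30 = 6.7998 rad/s
v = omega_joint * r = 6.7998 * 1.3
= 8.8397 m/s


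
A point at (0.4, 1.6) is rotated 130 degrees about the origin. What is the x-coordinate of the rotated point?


x' = x*cos(theta) - y*sin(theta)
cos(130 deg) = -0.6428, sin(130 deg) = 0.766
x' = 0.4 * -0.6428 - 1.6 * 0.766
= -0.2571 - 1.2257
= -1.4828


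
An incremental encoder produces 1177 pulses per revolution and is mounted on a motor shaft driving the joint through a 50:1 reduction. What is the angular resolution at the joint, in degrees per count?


counts per rev = 1177
effective counts at joint = 1177 * 50 = 58850
resolution = 360 / 58850
= 0.0061 deg/count


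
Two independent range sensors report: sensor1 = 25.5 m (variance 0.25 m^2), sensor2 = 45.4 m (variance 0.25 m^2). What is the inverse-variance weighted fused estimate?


w1 = (1/var1) / (1/var1 + 1/var2)
   = 4.0 / (4.0 + 4.0) = 0.5
w2 = 1 - w1 = 0.5
fused = w1*s1 + w2*s2 = 12.75 + 22.7
= 35.45 m


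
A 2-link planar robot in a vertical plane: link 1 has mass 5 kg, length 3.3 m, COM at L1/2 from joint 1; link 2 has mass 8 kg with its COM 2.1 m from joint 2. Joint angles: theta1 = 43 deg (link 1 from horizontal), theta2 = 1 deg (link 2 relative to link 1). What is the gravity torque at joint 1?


Horizontal distance from joint 1 to link-1 COM:
  x_c1 = (L1/2)*cos(t1) = 1.65 * 0.7314 = 1.2067 m
Horizontal distance from joint 1 to link-2 COM:
  x_c2 = L1*cos(t1) + Lc2*cos(t1+t2)
       = 3.3*0.7314 + 2.1*0.7193 = 3.9241 m
tau1 = m1*g*x_c1 + m2*g*x_c2
     = 5*9.81*1.2067 + 8*9.81*3.9241
     = 59.1903 + 307.9619
     = 367.1521 Nm


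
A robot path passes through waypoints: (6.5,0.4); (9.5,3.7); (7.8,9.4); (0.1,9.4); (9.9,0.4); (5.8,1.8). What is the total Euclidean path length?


Segment lengths:
  seg1 = sqrt((3.0)^2 + (3.3)^2) = 4.4598
  seg2 = sqrt((-1.7)^2 + (5.7)^2) = 5.9481
  seg3 = sqrt((-7.7)^2 + (0.0)^2) = 7.7
  seg4 = sqrt((9.8)^2 + (-9.0)^2) = 13.3056
  seg5 = sqrt((-4.1)^2 + (1.4)^2) = 4.3324
Total = 35.746


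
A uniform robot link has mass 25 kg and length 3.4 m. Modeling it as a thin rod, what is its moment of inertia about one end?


I = (1/3) * m * L^2
= (1/3) * 25 * 3.4^2
= 0.333333 * 25 * 11.56
= 96.3333 kg*m^2


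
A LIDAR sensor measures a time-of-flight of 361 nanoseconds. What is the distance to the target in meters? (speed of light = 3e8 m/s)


tof = 361 ns = 3.61e-07 s
dist = c * tof / 2
= 3e8 * 3.61e-07 / 2
= 54.15 m


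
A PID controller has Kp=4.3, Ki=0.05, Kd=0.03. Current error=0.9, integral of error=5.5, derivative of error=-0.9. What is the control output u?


u = Kp*e + Ki*int(e) + Kd*de/dt
= 4.3*0.9 + 0.05*5.5 + 0.03*(-0.9)
= 3.87 + 0.275 + -0.027
= 4.118


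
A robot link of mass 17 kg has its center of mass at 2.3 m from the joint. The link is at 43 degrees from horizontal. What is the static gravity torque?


tau = m*g*L*cos(angle)
= 17 * 9.81 * 2.3 * cos(43 deg)
= 17 * 9.81 * 2.3 * 0.7314
= 280.5261 Nm


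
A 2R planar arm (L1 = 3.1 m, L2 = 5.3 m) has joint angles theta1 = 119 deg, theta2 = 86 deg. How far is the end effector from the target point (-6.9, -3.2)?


End effector via forward kinematics:
x = L1*cos(t1) + L2*cos(t1+t2) = -6.3063
y = L1*sin(t1) + L2*sin(t1+t2) = 0.4714
Distance to target:
d = sqrt((-6.9 - -6.3063)^2 + (-3.2 - 0.4714)^2)
= sqrt(0.3524 + 13.4795)
= 3.7191 m


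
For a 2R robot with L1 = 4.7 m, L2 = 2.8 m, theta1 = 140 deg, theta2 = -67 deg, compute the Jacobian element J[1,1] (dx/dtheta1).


J[1,1] = -L1*sin(t1) - L2*sin(t1+t2)
= -4.7*sin(140) - 2.8*sin(73)
= -5.6988


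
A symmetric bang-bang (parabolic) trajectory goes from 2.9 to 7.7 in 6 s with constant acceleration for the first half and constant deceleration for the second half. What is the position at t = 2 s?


Symmetric rest-to-rest: each phase covers (pf-p0)/2 in time T/2. 0.5*a*(T/2)^2 = (pf-p0)/2 => a = 4*(pf-p0)/T^2
a = 4*(7.7-2.9)/6^2 = 0.5333
t = 2 is in the acceleration phase (t <= T/2).
p = p0 + 0.5*a*t^2 = 2.9 + 0.5*0.5333*2^2
= 3.9667


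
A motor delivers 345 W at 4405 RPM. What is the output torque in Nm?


omega = 4405 * 2*pi/60 = 461.2905 rad/s
tau = P / omega = 345 / 461.2905
= 0.7479 Nm


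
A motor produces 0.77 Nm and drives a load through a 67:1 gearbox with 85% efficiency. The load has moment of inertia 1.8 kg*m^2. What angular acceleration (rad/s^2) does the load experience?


tau_out = tau_motor * N * eta
= 0.77 * 67 * 0.85 = 43.8515 Nm
alpha = tau_out / I = 43.8515 / 1.8
= 24.3619 rad/s^2


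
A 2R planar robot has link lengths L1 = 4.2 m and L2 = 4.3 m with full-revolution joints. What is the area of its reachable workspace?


r_max = L1 + L2 = 8.5 m
r_min = |L1 - L2| = 0.1 m
Area = pi*(r_max^2 - r_min^2)
= pi*(72.25 - 0.01)
= pi * 72.24
= 226.9487 m^2


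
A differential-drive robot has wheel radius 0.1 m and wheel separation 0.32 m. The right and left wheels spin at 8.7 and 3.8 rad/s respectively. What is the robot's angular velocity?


vR = r*wR = 0.1*8.7 = 0.87 m/s
vL = r*wL = 0.1*3.8 = 0.38 m/s
v = (vR+vL)/2 = 0.625 m/s
omega = (vR-vL)/L = 1.5312 rad/s
angular velocity = 1.5312 rad/s


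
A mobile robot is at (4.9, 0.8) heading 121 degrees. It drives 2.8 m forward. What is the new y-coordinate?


y_new = y0 + d*sin(theta)
= 0.8 + 2.8*sin(121)
= 0.8 + 2.4001
= 3.2001


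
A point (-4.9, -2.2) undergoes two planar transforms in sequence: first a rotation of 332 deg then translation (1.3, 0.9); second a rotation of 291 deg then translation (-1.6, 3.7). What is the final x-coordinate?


After transform 1:
x1 = cos(332)*-4.9 - sin(332)*-2.2 + 1.3 = -4.0593
y1 = sin(332)*-4.9 + cos(332)*-2.2 + 0.9 = 1.2579
After transform 2:
x2 = cos(291)*-4.0593 - sin(291)*1.2579 + -1.6
= -1.8803


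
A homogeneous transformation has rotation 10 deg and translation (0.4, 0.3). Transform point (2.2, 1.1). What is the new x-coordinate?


x' = cos(theta)*px - sin(theta)*py + tx
= 0.9848*2.2 - 0.1736*1.1 + 0.4
= 2.3756


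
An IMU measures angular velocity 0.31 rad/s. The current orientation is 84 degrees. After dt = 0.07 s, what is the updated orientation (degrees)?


delta_theta = w * dt = 0.31 * 0.07 = 0.0217 rad
= 1.2433 deg
theta_new = 84 + 1.2433 = 85.2433 deg


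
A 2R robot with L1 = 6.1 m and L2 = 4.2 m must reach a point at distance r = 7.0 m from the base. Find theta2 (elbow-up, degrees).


cos(theta2) = (r^2 - L1^2 - L2^2) / (2*L1*L2)
cos(theta2) = (49.0 - 37.21 - 17.64) / 51.24
cos(theta2) = -0.114169
theta2 = 96.5557 degrees


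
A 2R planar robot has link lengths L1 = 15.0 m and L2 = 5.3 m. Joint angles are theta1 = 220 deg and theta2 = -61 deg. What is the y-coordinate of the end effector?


Convert angles to radians: theta1 = 3.8397, theta2 = -1.0647
y = L1*sin(theta1) + L2*sin(theta1+theta2)
y = -9.6418 + 1.8994
y = -7.7425


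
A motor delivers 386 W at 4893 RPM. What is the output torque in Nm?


omega = 4893 * 2*pi/60 = 512.3938 rad/s
tau = P / omega = 386 / 512.3938
= 0.7533 Nm


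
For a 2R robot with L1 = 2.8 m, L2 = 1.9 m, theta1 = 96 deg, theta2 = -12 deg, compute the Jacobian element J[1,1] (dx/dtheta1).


J[1,1] = -L1*sin(t1) - L2*sin(t1+t2)
= -2.8*sin(96) - 1.9*sin(84)
= -4.6743


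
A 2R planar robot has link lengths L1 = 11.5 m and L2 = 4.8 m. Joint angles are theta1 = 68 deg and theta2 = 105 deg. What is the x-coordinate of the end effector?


Convert angles to radians: theta1 = 1.1868, theta2 = 1.8326
x = L1*cos(theta1) + L2*cos(theta1+theta2)
x = 4.308 + -4.7642
x = -0.4562


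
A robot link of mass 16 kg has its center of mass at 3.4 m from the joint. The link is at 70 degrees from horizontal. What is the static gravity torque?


tau = m*g*L*cos(angle)
= 16 * 9.81 * 3.4 * cos(70 deg)
= 16 * 9.81 * 3.4 * 0.342
= 182.5238 Nm


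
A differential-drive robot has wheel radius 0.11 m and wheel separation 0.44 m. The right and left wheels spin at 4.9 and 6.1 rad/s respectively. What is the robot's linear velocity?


vR = r*wR = 0.11*4.9 = 0.539 m/s
vL = r*wL = 0.11*6.1 = 0.671 m/s
v = (vR+vL)/2 = 0.605 m/s
omega = (vR-vL)/L = -0.3 rad/s
linear velocity = 0.605 m/s


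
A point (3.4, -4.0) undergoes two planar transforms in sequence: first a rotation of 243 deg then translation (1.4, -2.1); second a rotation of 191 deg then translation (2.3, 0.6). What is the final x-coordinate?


After transform 1:
x1 = cos(243)*3.4 - sin(243)*-4.0 + 1.4 = -3.7076
y1 = sin(243)*3.4 + cos(243)*-4.0 + -2.1 = -3.3135
After transform 2:
x2 = cos(191)*-3.7076 - sin(191)*-3.3135 + 2.3
= 5.3072


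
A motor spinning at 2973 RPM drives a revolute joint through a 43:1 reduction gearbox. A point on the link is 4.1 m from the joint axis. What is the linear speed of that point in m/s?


omega_motor = 2973 * 2*pi/60 = 311.3318 rad/s
omega_joint = omega_motor / 43 = 7.2403 rad/s
v = omega_joint * r = 7.2403 * 4.1
= 29.6851 m/s


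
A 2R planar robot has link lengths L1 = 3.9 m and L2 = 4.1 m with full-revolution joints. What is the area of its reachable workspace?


r_max = L1 + L2 = 8.0 m
r_min = |L1 - L2| = 0.2 m
Area = pi*(r_max^2 - r_min^2)
= pi*(64.0 - 0.04)
= pi * 63.96
= 200.9363 m^2


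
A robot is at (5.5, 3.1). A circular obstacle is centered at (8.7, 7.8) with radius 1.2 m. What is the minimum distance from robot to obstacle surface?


center_dist = sqrt((5.5-8.7)^2 + (3.1-7.8)^2)
= sqrt(10.24 + 22.09)
= 5.6859
min_dist = center_dist - radius = 5.6859 - 1.2 = 4.4859 m


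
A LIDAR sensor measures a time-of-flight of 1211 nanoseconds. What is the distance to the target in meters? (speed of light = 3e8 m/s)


tof = 1211 ns = 1.211e-06 s
dist = c * tof / 2
= 3e8 * 1.211e-06 / 2
= 181.65 m


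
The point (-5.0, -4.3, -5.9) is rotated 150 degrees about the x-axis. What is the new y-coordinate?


Rotation about x-axis: y' = y*cos(theta) - z*sin(theta)
= -4.3 * -0.866 - -5.9 * 0.5
= 6.6739


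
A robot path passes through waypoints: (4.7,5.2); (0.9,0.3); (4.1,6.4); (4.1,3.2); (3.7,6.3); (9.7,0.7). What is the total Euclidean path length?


Segment lengths:
  seg1 = sqrt((-3.8)^2 + (-4.9)^2) = 6.2008
  seg2 = sqrt((3.2)^2 + (6.1)^2) = 6.8884
  seg3 = sqrt((0.0)^2 + (-3.2)^2) = 3.2
  seg4 = sqrt((-0.4)^2 + (3.1)^2) = 3.1257
  seg5 = sqrt((6.0)^2 + (-5.6)^2) = 8.2073
Total = 27.6222


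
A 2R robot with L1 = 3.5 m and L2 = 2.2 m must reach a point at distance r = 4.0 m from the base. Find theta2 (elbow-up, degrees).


cos(theta2) = (r^2 - L1^2 - L2^2) / (2*L1*L2)
cos(theta2) = (16.0 - 12.25 - 4.84) / 15.4
cos(theta2) = -0.070779
theta2 = 94.0587 degrees


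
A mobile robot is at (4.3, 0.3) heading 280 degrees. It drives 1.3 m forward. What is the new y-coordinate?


y_new = y0 + d*sin(theta)
= 0.3 + 1.3*sin(280)
= 0.3 + -1.2803
= -0.9803


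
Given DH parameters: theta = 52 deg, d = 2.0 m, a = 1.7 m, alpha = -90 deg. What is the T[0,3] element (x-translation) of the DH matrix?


T[0,3] = a * cos(theta)
= 1.7 * cos(52 deg)
= 1.7 * 0.6157
= 1.0466


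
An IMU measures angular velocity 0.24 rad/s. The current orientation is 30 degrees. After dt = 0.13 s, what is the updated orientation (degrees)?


delta_theta = w * dt = 0.24 * 0.13 = 0.0312 rad
= 1.7876 deg
theta_new = 30 + 1.7876 = 31.7876 deg


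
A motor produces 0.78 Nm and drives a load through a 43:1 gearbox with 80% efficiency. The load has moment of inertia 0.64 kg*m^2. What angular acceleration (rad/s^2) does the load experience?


tau_out = tau_motor * N * eta
= 0.78 * 43 * 0.8 = 26.832 Nm
alpha = tau_out / I = 26.832 / 0.64
= 41.925 rad/s^2


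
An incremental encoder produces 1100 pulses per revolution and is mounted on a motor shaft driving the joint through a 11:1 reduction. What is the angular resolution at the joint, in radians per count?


counts per rev = 1100
effective counts at joint = 1100 * 11 = 12100
resolution = 2*pi / 12100
= 5.1927e-04 rad/count


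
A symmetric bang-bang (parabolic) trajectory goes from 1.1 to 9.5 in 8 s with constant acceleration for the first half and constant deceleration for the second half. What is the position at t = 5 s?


Symmetric rest-to-rest: each phase covers (pf-p0)/2 in time T/2. 0.5*a*(T/2)^2 = (pf-p0)/2 => a = 4*(pf-p0)/T^2
a = 4*(9.5-1.1)/8^2 = 0.525
t = 5 is in the deceleration phase (t > T/2).
p = pf - 0.5*a*(T-t)^2 = 9.5 - 0.5*0.525*3^2
= 7.1375


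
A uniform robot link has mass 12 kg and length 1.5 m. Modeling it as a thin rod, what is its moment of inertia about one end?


I = (1/3) * m * L^2
= (1/3) * 12 * 1.5^2
= 0.333333 * 12 * 2.25
= 9.0 kg*m^2


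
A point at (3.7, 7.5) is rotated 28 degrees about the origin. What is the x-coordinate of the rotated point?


x' = x*cos(theta) - y*sin(theta)
cos(28 deg) = 0.8829, sin(28 deg) = 0.4695
x' = 3.7 * 0.8829 - 7.5 * 0.4695
= 3.2669 - 3.521
= -0.2541


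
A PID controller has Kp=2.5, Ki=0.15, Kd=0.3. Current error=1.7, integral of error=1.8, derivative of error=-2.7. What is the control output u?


u = Kp*e + Ki*int(e) + Kd*de/dt
= 2.5*1.7 + 0.15*1.8 + 0.3*(-2.7)
= 4.25 + 0.27 + -0.81
= 3.71


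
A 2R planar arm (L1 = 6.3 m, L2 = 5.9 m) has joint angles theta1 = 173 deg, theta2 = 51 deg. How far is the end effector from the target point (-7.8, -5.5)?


End effector via forward kinematics:
x = L1*cos(t1) + L2*cos(t1+t2) = -10.4971
y = L1*sin(t1) + L2*sin(t1+t2) = -3.3307
Distance to target:
d = sqrt((-7.8 - -10.4971)^2 + (-5.5 - -3.3307)^2)
= sqrt(7.2746 + 4.7058)
= 3.4613 m


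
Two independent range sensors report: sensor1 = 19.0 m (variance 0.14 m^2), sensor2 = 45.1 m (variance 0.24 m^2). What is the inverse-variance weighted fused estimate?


w1 = (1/var1) / (1/var1 + 1/var2)
   = 7.1429 / (7.1429 + 4.1667) = 0.6316
w2 = 1 - w1 = 0.3684
fused = w1*s1 + w2*s2 = 12.0 + 16.6158
= 28.6158 m


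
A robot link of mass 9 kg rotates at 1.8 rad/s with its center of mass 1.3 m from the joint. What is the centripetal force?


F = m * omega^2 * r
= 9 * 1.8^2 * 1.3
= 9 * 3.24 * 1.3
= 37.908 N


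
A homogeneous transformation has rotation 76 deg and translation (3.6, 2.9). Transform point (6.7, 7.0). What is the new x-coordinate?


x' = cos(theta)*px - sin(theta)*py + tx
= 0.2419*6.7 - 0.9703*7.0 + 3.6
= -1.5712


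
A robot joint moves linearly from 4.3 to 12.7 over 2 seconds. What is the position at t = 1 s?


s = t/T = 1/2 = 0.5
p(t) = p0 + (pf-p0)*s
= 4.3 + (12.7 - 4.3) * 0.5
= 8.5


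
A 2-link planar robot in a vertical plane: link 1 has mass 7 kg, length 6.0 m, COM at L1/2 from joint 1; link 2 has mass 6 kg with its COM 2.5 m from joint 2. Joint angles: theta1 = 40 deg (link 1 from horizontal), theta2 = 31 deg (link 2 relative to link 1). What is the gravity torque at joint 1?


Horizontal distance from joint 1 to link-1 COM:
  x_c1 = (L1/2)*cos(t1) = 3.0 * 0.766 = 2.2981 m
Horizontal distance from joint 1 to link-2 COM:
  x_c2 = L1*cos(t1) + Lc2*cos(t1+t2)
       = 6.0*0.766 + 2.5*0.3256 = 5.4102 m
tau1 = m1*g*x_c1 + m2*g*x_c2
     = 7*9.81*2.2981 + 6*9.81*5.4102
     = 157.8128 + 318.4436
     = 476.2564 Nm


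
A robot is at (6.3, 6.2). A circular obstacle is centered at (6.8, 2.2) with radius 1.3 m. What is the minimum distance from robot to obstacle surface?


center_dist = sqrt((6.3-6.8)^2 + (6.2-2.2)^2)
= sqrt(0.25 + 16.0)
= 4.0311
min_dist = center_dist - radius = 4.0311 - 1.3 = 2.7311 m


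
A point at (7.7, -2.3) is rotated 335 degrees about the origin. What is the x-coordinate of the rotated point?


x' = x*cos(theta) - y*sin(theta)
cos(335 deg) = 0.9063, sin(335 deg) = -0.4226
x' = 7.7 * 0.9063 - -2.3 * -0.4226
= 6.9786 - 0.972
= 6.0065


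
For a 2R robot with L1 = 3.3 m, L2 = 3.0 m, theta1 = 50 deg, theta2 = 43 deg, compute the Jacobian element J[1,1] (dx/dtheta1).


J[1,1] = -L1*sin(t1) - L2*sin(t1+t2)
= -3.3*sin(50) - 3.0*sin(93)
= -5.5238


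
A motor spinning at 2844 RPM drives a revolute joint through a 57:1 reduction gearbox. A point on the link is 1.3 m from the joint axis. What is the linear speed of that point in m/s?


omega_motor = 2844 * 2*pi/60 = 297.823 rad/s
omega_joint = omega_motor / 57 = 5.225 rad/s
v = omega_joint * r = 5.225 * 1.3
= 6.7925 m/s


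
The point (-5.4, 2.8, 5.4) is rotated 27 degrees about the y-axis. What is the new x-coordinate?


Rotation about y-axis: x' = x*cos(theta) + z*sin(theta)
= -5.4 * 0.891 + 5.4 * 0.454
= -2.3599


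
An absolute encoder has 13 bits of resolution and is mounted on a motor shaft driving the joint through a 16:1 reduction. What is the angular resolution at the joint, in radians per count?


counts = 2^13 = 8192
effective counts at joint = 8192 * 16 = 131072
resolution = 2*pi / 131072
= 4.7937e-05 rad/count


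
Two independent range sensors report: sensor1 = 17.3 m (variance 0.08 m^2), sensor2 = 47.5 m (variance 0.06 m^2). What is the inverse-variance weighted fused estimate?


w1 = (1/var1) / (1/var1 + 1/var2)
   = 12.5 / (12.5 + 16.6667) = 0.4286
w2 = 1 - w1 = 0.5714
fused = w1*s1 + w2*s2 = 7.4143 + 27.1429
= 34.5571 m


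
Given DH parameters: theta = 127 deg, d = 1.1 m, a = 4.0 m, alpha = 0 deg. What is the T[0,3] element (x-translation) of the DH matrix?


T[0,3] = a * cos(theta)
= 4.0 * cos(127 deg)
= 4.0 * -0.6018
= -2.4073


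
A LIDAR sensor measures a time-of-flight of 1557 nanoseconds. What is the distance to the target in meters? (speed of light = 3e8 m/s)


tof = 1557 ns = 1.557e-06 s
dist = c * tof / 2
= 3e8 * 1.557e-06 / 2
= 233.55 m


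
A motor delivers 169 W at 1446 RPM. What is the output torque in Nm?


omega = 1446 * 2*pi/60 = 151.4248 rad/s
tau = P / omega = 169 / 151.4248
= 1.1161 Nm


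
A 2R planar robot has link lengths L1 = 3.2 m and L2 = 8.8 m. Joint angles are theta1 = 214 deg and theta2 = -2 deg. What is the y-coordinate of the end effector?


Convert angles to radians: theta1 = 3.735, theta2 = -0.0349
y = L1*sin(theta1) + L2*sin(theta1+theta2)
y = -1.7894 + -4.6633
y = -6.4527


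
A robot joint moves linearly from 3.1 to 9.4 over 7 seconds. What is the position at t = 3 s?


s = t/T = 3/7 = 0.4286
p(t) = p0 + (pf-p0)*s
= 3.1 + (9.4 - 3.1) * 0.4286
= 5.8


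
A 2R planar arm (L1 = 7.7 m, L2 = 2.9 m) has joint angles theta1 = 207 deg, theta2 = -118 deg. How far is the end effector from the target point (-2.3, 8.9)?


End effector via forward kinematics:
x = L1*cos(t1) + L2*cos(t1+t2) = -6.8101
y = L1*sin(t1) + L2*sin(t1+t2) = -0.5962
Distance to target:
d = sqrt((-2.3 - -6.8101)^2 + (8.9 - -0.5962)^2)
= sqrt(20.3413 + 90.1772)
= 10.5128 m


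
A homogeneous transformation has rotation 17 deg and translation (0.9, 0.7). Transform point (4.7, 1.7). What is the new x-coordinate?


x' = cos(theta)*px - sin(theta)*py + tx
= 0.9563*4.7 - 0.2924*1.7 + 0.9
= 4.8976


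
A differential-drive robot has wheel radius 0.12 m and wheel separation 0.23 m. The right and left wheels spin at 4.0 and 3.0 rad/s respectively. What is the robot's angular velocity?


vR = r*wR = 0.12*4.0 = 0.48 m/s
vL = r*wL = 0.12*3.0 = 0.36 m/s
v = (vR+vL)/2 = 0.42 m/s
omega = (vR-vL)/L = 0.5217 rad/s
angular velocity = 0.5217 rad/s


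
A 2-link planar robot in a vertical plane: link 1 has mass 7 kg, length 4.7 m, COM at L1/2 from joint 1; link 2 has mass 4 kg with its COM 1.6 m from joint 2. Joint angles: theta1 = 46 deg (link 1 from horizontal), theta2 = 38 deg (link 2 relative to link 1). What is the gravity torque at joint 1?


Horizontal distance from joint 1 to link-1 COM:
  x_c1 = (L1/2)*cos(t1) = 2.35 * 0.6947 = 1.6324 m
Horizontal distance from joint 1 to link-2 COM:
  x_c2 = L1*cos(t1) + Lc2*cos(t1+t2)
       = 4.7*0.6947 + 1.6*0.1045 = 3.4321 m
tau1 = m1*g*x_c1 + m2*g*x_c2
     = 7*9.81*1.6324 + 4*9.81*3.4321
     = 112.1001 + 134.6772
     = 246.7773 Nm


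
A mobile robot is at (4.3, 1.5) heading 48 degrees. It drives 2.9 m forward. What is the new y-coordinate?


y_new = y0 + d*sin(theta)
= 1.5 + 2.9*sin(48)
= 1.5 + 2.1551
= 3.6551


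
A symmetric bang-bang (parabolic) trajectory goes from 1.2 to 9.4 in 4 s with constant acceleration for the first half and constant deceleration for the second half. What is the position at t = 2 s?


Symmetric rest-to-rest: each phase covers (pf-p0)/2 in time T/2. 0.5*a*(T/2)^2 = (pf-p0)/2 => a = 4*(pf-p0)/T^2
a = 4*(9.4-1.2)/4^2 = 2.05
t = 2 is in the acceleration phase (t <= T/2).
p = p0 + 0.5*a*t^2 = 1.2 + 0.5*2.05*2^2
= 5.3


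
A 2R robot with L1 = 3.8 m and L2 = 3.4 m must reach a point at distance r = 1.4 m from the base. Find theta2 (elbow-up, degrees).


cos(theta2) = (r^2 - L1^2 - L2^2) / (2*L1*L2)
cos(theta2) = (1.96 - 14.44 - 11.56) / 25.84
cos(theta2) = -0.930341
theta2 = 158.488 degrees


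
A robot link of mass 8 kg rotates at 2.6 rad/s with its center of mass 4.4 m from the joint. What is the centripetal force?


F = m * omega^2 * r
= 8 * 2.6^2 * 4.4
= 8 * 6.76 * 4.4
= 237.952 N


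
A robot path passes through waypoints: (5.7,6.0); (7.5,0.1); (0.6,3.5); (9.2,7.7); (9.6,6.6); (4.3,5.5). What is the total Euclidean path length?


Segment lengths:
  seg1 = sqrt((1.8)^2 + (-5.9)^2) = 6.1685
  seg2 = sqrt((-6.9)^2 + (3.4)^2) = 7.6922
  seg3 = sqrt((8.6)^2 + (4.2)^2) = 9.5708
  seg4 = sqrt((0.4)^2 + (-1.1)^2) = 1.1705
  seg5 = sqrt((-5.3)^2 + (-1.1)^2) = 5.4129
Total = 30.0149


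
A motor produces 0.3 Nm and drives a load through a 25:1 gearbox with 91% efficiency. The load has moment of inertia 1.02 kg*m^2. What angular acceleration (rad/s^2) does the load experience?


tau_out = tau_motor * N * eta
= 0.3 * 25 * 0.91 = 6.825 Nm
alpha = tau_out / I = 6.825 / 1.02
= 6.6912 rad/s^2


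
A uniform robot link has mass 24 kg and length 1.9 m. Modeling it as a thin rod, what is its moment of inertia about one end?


I = (1/3) * m * L^2
= (1/3) * 24 * 1.9^2
= 0.333333 * 24 * 3.61
= 28.88 kg*m^2


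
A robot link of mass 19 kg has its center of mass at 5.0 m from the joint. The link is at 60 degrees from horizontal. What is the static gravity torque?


tau = m*g*L*cos(angle)
= 19 * 9.81 * 5.0 * cos(60 deg)
= 19 * 9.81 * 5.0 * 0.5
= 465.975 Nm


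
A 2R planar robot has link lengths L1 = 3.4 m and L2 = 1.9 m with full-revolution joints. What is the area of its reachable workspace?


r_max = L1 + L2 = 5.3 m
r_min = |L1 - L2| = 1.5 m
Area = pi*(r_max^2 - r_min^2)
= pi*(28.09 - 2.25)
= pi * 25.84
= 81.1788 m^2


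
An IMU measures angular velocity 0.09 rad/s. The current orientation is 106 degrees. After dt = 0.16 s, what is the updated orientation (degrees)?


delta_theta = w * dt = 0.09 * 0.16 = 0.0144 rad
= 0.8251 deg
theta_new = 106 + 0.8251 = 106.8251 deg


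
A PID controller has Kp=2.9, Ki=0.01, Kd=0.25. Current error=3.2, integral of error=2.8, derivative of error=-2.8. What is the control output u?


u = Kp*e + Ki*int(e) + Kd*de/dt
= 2.9*3.2 + 0.01*2.8 + 0.25*(-2.8)
= 9.28 + 0.028 + -0.7
= 8.608


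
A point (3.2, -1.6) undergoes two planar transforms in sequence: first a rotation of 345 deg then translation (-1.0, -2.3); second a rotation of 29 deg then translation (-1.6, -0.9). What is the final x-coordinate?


After transform 1:
x1 = cos(345)*3.2 - sin(345)*-1.6 + -1.0 = 1.6769
y1 = sin(345)*3.2 + cos(345)*-1.6 + -2.3 = -4.6737
After transform 2:
x2 = cos(29)*1.6769 - sin(29)*-4.6737 + -1.6
= 2.1325


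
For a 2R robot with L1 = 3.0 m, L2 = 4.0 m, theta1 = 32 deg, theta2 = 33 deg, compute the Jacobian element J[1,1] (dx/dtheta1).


J[1,1] = -L1*sin(t1) - L2*sin(t1+t2)
= -3.0*sin(32) - 4.0*sin(65)
= -5.215


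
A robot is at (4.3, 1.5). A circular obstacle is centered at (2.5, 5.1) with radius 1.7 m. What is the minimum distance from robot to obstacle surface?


center_dist = sqrt((4.3-2.5)^2 + (1.5-5.1)^2)
= sqrt(3.24 + 12.96)
= 4.0249
min_dist = center_dist - radius = 4.0249 - 1.7 = 2.3249 m


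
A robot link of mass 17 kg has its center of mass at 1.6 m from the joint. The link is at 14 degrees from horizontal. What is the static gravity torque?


tau = m*g*L*cos(angle)
= 17 * 9.81 * 1.6 * cos(14 deg)
= 17 * 9.81 * 1.6 * 0.9703
= 258.9059 Nm


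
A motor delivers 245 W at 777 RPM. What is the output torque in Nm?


omega = 777 * 2*pi/60 = 81.3672 rad/s
tau = P / omega = 245 / 81.3672
= 3.011 Nm


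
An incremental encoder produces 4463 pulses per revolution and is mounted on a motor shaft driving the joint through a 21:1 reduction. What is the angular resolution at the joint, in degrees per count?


counts per rev = 4463
effective counts at joint = 4463 * 21 = 93723
resolution = 360 / 93723
= 0.0038 deg/count


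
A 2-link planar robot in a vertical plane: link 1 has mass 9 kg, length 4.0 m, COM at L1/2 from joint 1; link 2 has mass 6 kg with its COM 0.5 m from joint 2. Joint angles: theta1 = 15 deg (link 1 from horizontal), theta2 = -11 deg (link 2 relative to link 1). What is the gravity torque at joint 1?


Horizontal distance from joint 1 to link-1 COM:
  x_c1 = (L1/2)*cos(t1) = 2.0 * 0.9659 = 1.9319 m
Horizontal distance from joint 1 to link-2 COM:
  x_c2 = L1*cos(t1) + Lc2*cos(t1+t2)
       = 4.0*0.9659 + 0.5*0.9976 = 4.3625 m
tau1 = m1*g*x_c1 + m2*g*x_c2
     = 9*9.81*1.9319 + 6*9.81*4.3625
     = 170.5632 + 256.7759
     = 427.3391 Nm


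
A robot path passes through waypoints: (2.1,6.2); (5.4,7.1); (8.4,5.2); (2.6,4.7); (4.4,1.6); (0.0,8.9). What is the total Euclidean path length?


Segment lengths:
  seg1 = sqrt((3.3)^2 + (0.9)^2) = 3.4205
  seg2 = sqrt((3.0)^2 + (-1.9)^2) = 3.5511
  seg3 = sqrt((-5.8)^2 + (-0.5)^2) = 5.8215
  seg4 = sqrt((1.8)^2 + (-3.1)^2) = 3.5847
  seg5 = sqrt((-4.4)^2 + (7.3)^2) = 8.5235
Total = 24.9013


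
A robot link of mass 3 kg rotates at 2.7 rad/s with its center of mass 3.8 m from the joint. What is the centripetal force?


F = m * omega^2 * r
= 3 * 2.7^2 * 3.8
= 3 * 7.29 * 3.8
= 83.106 N


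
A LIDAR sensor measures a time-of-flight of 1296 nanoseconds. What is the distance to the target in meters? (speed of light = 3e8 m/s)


tof = 1296 ns = 1.296e-06 s
dist = c * tof / 2
= 3e8 * 1.296e-06 / 2
= 194.4 m


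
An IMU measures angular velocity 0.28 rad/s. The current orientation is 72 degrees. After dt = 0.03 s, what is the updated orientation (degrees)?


delta_theta = w * dt = 0.28 * 0.03 = 0.0084 rad
= 0.4813 deg
theta_new = 72 + 0.4813 = 72.4813 deg


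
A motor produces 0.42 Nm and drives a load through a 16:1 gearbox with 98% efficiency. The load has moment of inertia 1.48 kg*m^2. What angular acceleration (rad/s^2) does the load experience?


tau_out = tau_motor * N * eta
= 0.42 * 16 * 0.98 = 6.5856 Nm
alpha = tau_out / I = 6.5856 / 1.48
= 4.4497 rad/s^2


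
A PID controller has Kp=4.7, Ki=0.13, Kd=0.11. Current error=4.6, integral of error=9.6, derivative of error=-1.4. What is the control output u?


u = Kp*e + Ki*int(e) + Kd*de/dt
= 4.7*4.6 + 0.13*9.6 + 0.11*(-1.4)
= 21.62 + 1.248 + -0.154
= 22.714


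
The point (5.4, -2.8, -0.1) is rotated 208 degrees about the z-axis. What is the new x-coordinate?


Rotation about z-axis: x' = x*cos(theta) - y*sin(theta)
= 5.4 * -0.8829 - -2.8 * -0.4695
= -6.0824


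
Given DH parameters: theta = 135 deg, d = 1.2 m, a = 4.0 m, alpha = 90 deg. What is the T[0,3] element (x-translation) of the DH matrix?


T[0,3] = a * cos(theta)
= 4.0 * cos(135 deg)
= 4.0 * -0.7071
= -2.8284


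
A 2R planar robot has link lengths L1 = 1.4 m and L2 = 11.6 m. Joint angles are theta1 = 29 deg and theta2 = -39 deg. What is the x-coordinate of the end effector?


Convert angles to radians: theta1 = 0.5061, theta2 = -0.6807
x = L1*cos(theta1) + L2*cos(theta1+theta2)
x = 1.2245 + 11.4238
x = 12.6482


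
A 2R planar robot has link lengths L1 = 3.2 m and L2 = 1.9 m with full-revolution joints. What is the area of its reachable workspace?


r_max = L1 + L2 = 5.1 m
r_min = |L1 - L2| = 1.3 m
Area = pi*(r_max^2 - r_min^2)
= pi*(26.01 - 1.69)
= pi * 24.32
= 76.4035 m^2


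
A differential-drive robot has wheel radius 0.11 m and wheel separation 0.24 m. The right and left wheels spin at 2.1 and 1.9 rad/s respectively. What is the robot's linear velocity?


vR = r*wR = 0.11*2.1 = 0.231 m/s
vL = r*wL = 0.11*1.9 = 0.209 m/s
v = (vR+vL)/2 = 0.22 m/s
omega = (vR-vL)/L = 0.0917 rad/s
linear velocity = 0.22 m/s


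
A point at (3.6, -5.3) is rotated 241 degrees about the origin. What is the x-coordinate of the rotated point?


x' = x*cos(theta) - y*sin(theta)
cos(241 deg) = -0.4848, sin(241 deg) = -0.8746
x' = 3.6 * -0.4848 - -5.3 * -0.8746
= -1.7453 - 4.6355
= -6.3808


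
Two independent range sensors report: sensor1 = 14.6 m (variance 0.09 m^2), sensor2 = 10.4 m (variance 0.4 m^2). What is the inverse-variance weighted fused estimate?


w1 = (1/var1) / (1/var1 + 1/var2)
   = 11.1111 / (11.1111 + 2.5) = 0.8163
w2 = 1 - w1 = 0.1837
fused = w1*s1 + w2*s2 = 11.9184 + 1.9102
= 13.8286 m


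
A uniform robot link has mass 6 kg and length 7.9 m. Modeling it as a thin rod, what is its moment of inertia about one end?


I = (1/3) * m * L^2
= (1/3) * 6 * 7.9^2
= 0.333333 * 6 * 62.41
= 124.82 kg*m^2


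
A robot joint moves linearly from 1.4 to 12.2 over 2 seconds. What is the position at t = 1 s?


s = t/T = 1/2 = 0.5
p(t) = p0 + (pf-p0)*s
= 1.4 + (12.2 - 1.4) * 0.5
= 6.8


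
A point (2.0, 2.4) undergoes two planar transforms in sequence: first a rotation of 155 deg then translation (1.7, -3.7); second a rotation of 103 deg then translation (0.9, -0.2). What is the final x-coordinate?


After transform 1:
x1 = cos(155)*2.0 - sin(155)*2.4 + 1.7 = -1.1269
y1 = sin(155)*2.0 + cos(155)*2.4 + -3.7 = -5.0299
After transform 2:
x2 = cos(103)*-1.1269 - sin(103)*-5.0299 + 0.9
= 6.0545


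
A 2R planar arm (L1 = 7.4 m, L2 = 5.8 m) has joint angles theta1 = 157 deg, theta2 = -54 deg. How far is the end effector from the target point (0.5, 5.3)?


End effector via forward kinematics:
x = L1*cos(t1) + L2*cos(t1+t2) = -8.1165
y = L1*sin(t1) + L2*sin(t1+t2) = 8.5428
Distance to target:
d = sqrt((0.5 - -8.1165)^2 + (5.3 - 8.5428)^2)
= sqrt(74.2432 + 10.5155)
= 9.2064 m
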